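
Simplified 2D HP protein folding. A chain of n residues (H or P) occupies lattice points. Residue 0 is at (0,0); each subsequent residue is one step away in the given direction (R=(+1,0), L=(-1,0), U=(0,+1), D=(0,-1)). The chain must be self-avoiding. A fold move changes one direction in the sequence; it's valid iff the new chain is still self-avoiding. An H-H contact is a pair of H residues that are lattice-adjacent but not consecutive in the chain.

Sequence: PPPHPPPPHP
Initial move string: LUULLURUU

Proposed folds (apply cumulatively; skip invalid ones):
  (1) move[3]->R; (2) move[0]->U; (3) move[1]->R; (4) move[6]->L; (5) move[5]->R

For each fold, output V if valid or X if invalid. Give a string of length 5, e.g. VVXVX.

Answer: XVVVX

Derivation:
Initial: LUULLURUU -> [(0, 0), (-1, 0), (-1, 1), (-1, 2), (-2, 2), (-3, 2), (-3, 3), (-2, 3), (-2, 4), (-2, 5)]
Fold 1: move[3]->R => LUURLURUU INVALID (collision), skipped
Fold 2: move[0]->U => UUULLURUU VALID
Fold 3: move[1]->R => URULLURUU VALID
Fold 4: move[6]->L => URULLULUU VALID
Fold 5: move[5]->R => URULLRLUU INVALID (collision), skipped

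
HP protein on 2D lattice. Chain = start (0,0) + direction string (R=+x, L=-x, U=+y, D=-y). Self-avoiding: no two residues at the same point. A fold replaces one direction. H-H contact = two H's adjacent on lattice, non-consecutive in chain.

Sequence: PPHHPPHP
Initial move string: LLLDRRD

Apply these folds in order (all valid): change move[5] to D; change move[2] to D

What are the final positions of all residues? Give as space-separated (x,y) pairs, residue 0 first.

Initial moves: LLLDRRD
Fold: move[5]->D => LLLDRDD (positions: [(0, 0), (-1, 0), (-2, 0), (-3, 0), (-3, -1), (-2, -1), (-2, -2), (-2, -3)])
Fold: move[2]->D => LLDDRDD (positions: [(0, 0), (-1, 0), (-2, 0), (-2, -1), (-2, -2), (-1, -2), (-1, -3), (-1, -4)])

Answer: (0,0) (-1,0) (-2,0) (-2,-1) (-2,-2) (-1,-2) (-1,-3) (-1,-4)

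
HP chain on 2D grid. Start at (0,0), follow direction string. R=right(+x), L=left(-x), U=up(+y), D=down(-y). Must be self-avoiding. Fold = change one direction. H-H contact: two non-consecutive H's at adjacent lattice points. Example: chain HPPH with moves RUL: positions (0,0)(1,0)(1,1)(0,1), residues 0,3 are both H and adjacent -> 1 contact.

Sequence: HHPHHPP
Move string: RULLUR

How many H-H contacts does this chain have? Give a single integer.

Answer: 1

Derivation:
Positions: [(0, 0), (1, 0), (1, 1), (0, 1), (-1, 1), (-1, 2), (0, 2)]
H-H contact: residue 0 @(0,0) - residue 3 @(0, 1)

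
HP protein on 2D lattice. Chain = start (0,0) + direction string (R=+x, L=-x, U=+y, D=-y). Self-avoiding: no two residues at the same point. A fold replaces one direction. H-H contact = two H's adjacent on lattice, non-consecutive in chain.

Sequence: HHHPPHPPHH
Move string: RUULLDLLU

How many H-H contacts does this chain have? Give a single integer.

Answer: 0

Derivation:
Positions: [(0, 0), (1, 0), (1, 1), (1, 2), (0, 2), (-1, 2), (-1, 1), (-2, 1), (-3, 1), (-3, 2)]
No H-H contacts found.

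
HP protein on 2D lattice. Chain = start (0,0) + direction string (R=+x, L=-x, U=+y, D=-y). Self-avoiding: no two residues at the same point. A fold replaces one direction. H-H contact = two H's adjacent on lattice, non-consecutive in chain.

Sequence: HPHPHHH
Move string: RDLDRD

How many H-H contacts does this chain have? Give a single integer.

Positions: [(0, 0), (1, 0), (1, -1), (0, -1), (0, -2), (1, -2), (1, -3)]
H-H contact: residue 2 @(1,-1) - residue 5 @(1, -2)

Answer: 1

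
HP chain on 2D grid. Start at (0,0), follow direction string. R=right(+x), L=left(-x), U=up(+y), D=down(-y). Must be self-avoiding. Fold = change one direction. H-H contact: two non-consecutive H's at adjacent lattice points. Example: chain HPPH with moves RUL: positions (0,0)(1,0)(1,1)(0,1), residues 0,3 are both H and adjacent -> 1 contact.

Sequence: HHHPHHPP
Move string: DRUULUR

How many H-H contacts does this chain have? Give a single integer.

Answer: 1

Derivation:
Positions: [(0, 0), (0, -1), (1, -1), (1, 0), (1, 1), (0, 1), (0, 2), (1, 2)]
H-H contact: residue 0 @(0,0) - residue 5 @(0, 1)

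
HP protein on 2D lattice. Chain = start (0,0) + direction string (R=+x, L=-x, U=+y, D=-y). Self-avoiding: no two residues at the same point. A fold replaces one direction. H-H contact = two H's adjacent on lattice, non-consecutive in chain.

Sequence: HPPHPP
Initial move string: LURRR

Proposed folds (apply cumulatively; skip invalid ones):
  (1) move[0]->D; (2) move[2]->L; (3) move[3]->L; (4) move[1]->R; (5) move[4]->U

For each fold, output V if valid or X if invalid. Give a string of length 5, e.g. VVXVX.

Answer: XXXXV

Derivation:
Initial: LURRR -> [(0, 0), (-1, 0), (-1, 1), (0, 1), (1, 1), (2, 1)]
Fold 1: move[0]->D => DURRR INVALID (collision), skipped
Fold 2: move[2]->L => LULRR INVALID (collision), skipped
Fold 3: move[3]->L => LURLR INVALID (collision), skipped
Fold 4: move[1]->R => LRRRR INVALID (collision), skipped
Fold 5: move[4]->U => LURRU VALID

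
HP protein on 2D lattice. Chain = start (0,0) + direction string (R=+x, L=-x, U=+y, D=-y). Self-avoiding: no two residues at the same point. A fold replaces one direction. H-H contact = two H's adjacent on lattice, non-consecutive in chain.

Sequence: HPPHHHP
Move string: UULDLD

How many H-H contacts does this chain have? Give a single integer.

Positions: [(0, 0), (0, 1), (0, 2), (-1, 2), (-1, 1), (-2, 1), (-2, 0)]
No H-H contacts found.

Answer: 0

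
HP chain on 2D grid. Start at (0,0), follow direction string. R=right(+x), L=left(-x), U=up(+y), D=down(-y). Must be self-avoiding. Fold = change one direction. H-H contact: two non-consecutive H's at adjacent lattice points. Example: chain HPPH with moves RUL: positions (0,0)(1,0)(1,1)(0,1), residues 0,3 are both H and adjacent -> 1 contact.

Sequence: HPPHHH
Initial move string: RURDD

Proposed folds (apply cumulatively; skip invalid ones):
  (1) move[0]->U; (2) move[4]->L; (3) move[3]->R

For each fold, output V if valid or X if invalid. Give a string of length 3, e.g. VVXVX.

Initial: RURDD -> [(0, 0), (1, 0), (1, 1), (2, 1), (2, 0), (2, -1)]
Fold 1: move[0]->U => UURDD VALID
Fold 2: move[4]->L => UURDL INVALID (collision), skipped
Fold 3: move[3]->R => UURRD VALID

Answer: VXV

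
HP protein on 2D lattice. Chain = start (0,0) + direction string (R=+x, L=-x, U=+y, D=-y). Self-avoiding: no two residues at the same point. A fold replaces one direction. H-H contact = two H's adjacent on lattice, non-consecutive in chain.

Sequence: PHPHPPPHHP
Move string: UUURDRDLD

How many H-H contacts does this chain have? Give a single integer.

Answer: 1

Derivation:
Positions: [(0, 0), (0, 1), (0, 2), (0, 3), (1, 3), (1, 2), (2, 2), (2, 1), (1, 1), (1, 0)]
H-H contact: residue 1 @(0,1) - residue 8 @(1, 1)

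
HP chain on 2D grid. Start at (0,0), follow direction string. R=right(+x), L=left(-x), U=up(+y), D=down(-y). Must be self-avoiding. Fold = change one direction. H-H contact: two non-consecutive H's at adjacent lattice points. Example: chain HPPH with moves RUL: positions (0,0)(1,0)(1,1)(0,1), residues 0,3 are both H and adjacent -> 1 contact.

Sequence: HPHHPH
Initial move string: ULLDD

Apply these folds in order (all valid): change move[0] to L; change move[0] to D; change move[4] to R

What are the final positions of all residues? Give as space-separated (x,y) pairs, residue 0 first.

Initial moves: ULLDD
Fold: move[0]->L => LLLDD (positions: [(0, 0), (-1, 0), (-2, 0), (-3, 0), (-3, -1), (-3, -2)])
Fold: move[0]->D => DLLDD (positions: [(0, 0), (0, -1), (-1, -1), (-2, -1), (-2, -2), (-2, -3)])
Fold: move[4]->R => DLLDR (positions: [(0, 0), (0, -1), (-1, -1), (-2, -1), (-2, -2), (-1, -2)])

Answer: (0,0) (0,-1) (-1,-1) (-2,-1) (-2,-2) (-1,-2)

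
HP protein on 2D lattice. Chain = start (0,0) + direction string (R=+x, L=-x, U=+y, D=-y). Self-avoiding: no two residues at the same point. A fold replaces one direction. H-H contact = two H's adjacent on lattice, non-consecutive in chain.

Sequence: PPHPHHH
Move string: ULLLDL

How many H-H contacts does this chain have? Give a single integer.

Positions: [(0, 0), (0, 1), (-1, 1), (-2, 1), (-3, 1), (-3, 0), (-4, 0)]
No H-H contacts found.

Answer: 0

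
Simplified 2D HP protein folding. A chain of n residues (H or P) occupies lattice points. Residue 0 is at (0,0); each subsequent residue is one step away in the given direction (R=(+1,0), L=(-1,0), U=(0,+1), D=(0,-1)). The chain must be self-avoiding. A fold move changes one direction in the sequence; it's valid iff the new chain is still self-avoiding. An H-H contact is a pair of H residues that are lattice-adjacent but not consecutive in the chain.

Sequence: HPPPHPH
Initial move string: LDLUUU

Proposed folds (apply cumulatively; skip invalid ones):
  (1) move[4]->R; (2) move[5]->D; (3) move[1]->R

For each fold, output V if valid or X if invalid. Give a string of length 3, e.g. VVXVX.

Answer: XXX

Derivation:
Initial: LDLUUU -> [(0, 0), (-1, 0), (-1, -1), (-2, -1), (-2, 0), (-2, 1), (-2, 2)]
Fold 1: move[4]->R => LDLURU INVALID (collision), skipped
Fold 2: move[5]->D => LDLUUD INVALID (collision), skipped
Fold 3: move[1]->R => LRLUUU INVALID (collision), skipped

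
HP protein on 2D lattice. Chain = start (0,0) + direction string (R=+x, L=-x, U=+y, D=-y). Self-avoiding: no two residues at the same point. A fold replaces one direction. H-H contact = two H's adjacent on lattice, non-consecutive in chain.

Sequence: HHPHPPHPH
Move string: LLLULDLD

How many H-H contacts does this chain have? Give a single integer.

Positions: [(0, 0), (-1, 0), (-2, 0), (-3, 0), (-3, 1), (-4, 1), (-4, 0), (-5, 0), (-5, -1)]
H-H contact: residue 3 @(-3,0) - residue 6 @(-4, 0)

Answer: 1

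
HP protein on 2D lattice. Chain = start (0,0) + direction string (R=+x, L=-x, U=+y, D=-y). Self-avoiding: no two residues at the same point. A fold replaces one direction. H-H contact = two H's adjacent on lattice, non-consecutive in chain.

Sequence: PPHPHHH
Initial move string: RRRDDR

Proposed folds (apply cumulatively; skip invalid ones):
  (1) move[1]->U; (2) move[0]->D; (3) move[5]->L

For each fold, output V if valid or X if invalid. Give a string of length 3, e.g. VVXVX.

Initial: RRRDDR -> [(0, 0), (1, 0), (2, 0), (3, 0), (3, -1), (3, -2), (4, -2)]
Fold 1: move[1]->U => RURDDR VALID
Fold 2: move[0]->D => DURDDR INVALID (collision), skipped
Fold 3: move[5]->L => RURDDL VALID

Answer: VXV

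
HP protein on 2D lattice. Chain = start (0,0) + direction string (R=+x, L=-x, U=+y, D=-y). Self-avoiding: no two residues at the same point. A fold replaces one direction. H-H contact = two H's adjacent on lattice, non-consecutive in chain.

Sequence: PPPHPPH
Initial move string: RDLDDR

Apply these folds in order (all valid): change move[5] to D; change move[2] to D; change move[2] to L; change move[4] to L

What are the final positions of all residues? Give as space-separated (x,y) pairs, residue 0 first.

Answer: (0,0) (1,0) (1,-1) (0,-1) (0,-2) (-1,-2) (-1,-3)

Derivation:
Initial moves: RDLDDR
Fold: move[5]->D => RDLDDD (positions: [(0, 0), (1, 0), (1, -1), (0, -1), (0, -2), (0, -3), (0, -4)])
Fold: move[2]->D => RDDDDD (positions: [(0, 0), (1, 0), (1, -1), (1, -2), (1, -3), (1, -4), (1, -5)])
Fold: move[2]->L => RDLDDD (positions: [(0, 0), (1, 0), (1, -1), (0, -1), (0, -2), (0, -3), (0, -4)])
Fold: move[4]->L => RDLDLD (positions: [(0, 0), (1, 0), (1, -1), (0, -1), (0, -2), (-1, -2), (-1, -3)])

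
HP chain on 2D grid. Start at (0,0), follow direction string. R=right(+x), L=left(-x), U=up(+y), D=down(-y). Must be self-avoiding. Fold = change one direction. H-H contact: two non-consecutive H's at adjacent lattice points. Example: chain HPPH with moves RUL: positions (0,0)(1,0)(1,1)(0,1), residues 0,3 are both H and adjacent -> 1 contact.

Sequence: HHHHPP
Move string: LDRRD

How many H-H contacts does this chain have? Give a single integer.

Positions: [(0, 0), (-1, 0), (-1, -1), (0, -1), (1, -1), (1, -2)]
H-H contact: residue 0 @(0,0) - residue 3 @(0, -1)

Answer: 1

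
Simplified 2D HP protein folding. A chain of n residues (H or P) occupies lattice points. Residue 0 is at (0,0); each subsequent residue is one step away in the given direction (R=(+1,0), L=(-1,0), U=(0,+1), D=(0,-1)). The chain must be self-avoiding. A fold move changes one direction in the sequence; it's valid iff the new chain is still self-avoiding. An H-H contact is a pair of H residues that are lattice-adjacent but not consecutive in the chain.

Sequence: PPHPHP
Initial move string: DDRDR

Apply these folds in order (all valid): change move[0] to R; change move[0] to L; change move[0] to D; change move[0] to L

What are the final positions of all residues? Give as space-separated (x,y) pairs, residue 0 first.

Initial moves: DDRDR
Fold: move[0]->R => RDRDR (positions: [(0, 0), (1, 0), (1, -1), (2, -1), (2, -2), (3, -2)])
Fold: move[0]->L => LDRDR (positions: [(0, 0), (-1, 0), (-1, -1), (0, -1), (0, -2), (1, -2)])
Fold: move[0]->D => DDRDR (positions: [(0, 0), (0, -1), (0, -2), (1, -2), (1, -3), (2, -3)])
Fold: move[0]->L => LDRDR (positions: [(0, 0), (-1, 0), (-1, -1), (0, -1), (0, -2), (1, -2)])

Answer: (0,0) (-1,0) (-1,-1) (0,-1) (0,-2) (1,-2)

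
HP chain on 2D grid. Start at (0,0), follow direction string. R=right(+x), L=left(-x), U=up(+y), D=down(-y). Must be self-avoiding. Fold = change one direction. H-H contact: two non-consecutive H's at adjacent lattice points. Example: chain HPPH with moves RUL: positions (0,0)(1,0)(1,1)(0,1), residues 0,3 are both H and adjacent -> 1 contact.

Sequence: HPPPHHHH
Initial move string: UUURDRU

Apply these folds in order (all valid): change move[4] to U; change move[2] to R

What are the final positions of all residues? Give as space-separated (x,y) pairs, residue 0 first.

Initial moves: UUURDRU
Fold: move[4]->U => UUURURU (positions: [(0, 0), (0, 1), (0, 2), (0, 3), (1, 3), (1, 4), (2, 4), (2, 5)])
Fold: move[2]->R => UURRURU (positions: [(0, 0), (0, 1), (0, 2), (1, 2), (2, 2), (2, 3), (3, 3), (3, 4)])

Answer: (0,0) (0,1) (0,2) (1,2) (2,2) (2,3) (3,3) (3,4)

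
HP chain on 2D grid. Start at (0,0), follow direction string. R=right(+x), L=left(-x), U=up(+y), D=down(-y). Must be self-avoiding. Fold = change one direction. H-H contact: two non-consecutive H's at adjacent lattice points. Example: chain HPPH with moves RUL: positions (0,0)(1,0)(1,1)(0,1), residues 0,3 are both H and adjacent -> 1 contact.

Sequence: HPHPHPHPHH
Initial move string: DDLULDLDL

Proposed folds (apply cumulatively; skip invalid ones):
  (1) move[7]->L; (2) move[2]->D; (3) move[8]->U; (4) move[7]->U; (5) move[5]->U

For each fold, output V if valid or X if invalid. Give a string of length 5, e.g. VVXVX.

Initial: DDLULDLDL -> [(0, 0), (0, -1), (0, -2), (-1, -2), (-1, -1), (-2, -1), (-2, -2), (-3, -2), (-3, -3), (-4, -3)]
Fold 1: move[7]->L => DDLULDLLL VALID
Fold 2: move[2]->D => DDDULDLLL INVALID (collision), skipped
Fold 3: move[8]->U => DDLULDLLU VALID
Fold 4: move[7]->U => DDLULDLUU VALID
Fold 5: move[5]->U => DDLULULUU VALID

Answer: VXVVV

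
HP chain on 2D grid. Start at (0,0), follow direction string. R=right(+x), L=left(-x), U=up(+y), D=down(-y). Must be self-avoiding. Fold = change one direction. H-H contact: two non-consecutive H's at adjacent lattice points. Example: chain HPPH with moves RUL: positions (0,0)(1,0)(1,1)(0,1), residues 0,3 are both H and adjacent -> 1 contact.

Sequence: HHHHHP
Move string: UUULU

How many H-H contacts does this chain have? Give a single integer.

Positions: [(0, 0), (0, 1), (0, 2), (0, 3), (-1, 3), (-1, 4)]
No H-H contacts found.

Answer: 0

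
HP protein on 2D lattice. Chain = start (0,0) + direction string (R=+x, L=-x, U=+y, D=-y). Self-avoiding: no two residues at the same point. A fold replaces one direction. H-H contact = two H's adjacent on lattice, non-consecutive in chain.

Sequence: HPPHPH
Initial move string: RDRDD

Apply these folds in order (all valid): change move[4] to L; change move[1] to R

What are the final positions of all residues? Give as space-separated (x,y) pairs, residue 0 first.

Initial moves: RDRDD
Fold: move[4]->L => RDRDL (positions: [(0, 0), (1, 0), (1, -1), (2, -1), (2, -2), (1, -2)])
Fold: move[1]->R => RRRDL (positions: [(0, 0), (1, 0), (2, 0), (3, 0), (3, -1), (2, -1)])

Answer: (0,0) (1,0) (2,0) (3,0) (3,-1) (2,-1)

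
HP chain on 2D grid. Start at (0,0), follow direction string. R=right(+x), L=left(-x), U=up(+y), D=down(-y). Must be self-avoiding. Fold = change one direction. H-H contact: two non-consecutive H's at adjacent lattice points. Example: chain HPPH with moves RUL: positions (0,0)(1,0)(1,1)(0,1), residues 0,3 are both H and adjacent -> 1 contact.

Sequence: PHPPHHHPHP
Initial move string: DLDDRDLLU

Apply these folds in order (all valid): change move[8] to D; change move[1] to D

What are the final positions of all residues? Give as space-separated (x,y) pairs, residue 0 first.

Initial moves: DLDDRDLLU
Fold: move[8]->D => DLDDRDLLD (positions: [(0, 0), (0, -1), (-1, -1), (-1, -2), (-1, -3), (0, -3), (0, -4), (-1, -4), (-2, -4), (-2, -5)])
Fold: move[1]->D => DDDDRDLLD (positions: [(0, 0), (0, -1), (0, -2), (0, -3), (0, -4), (1, -4), (1, -5), (0, -5), (-1, -5), (-1, -6)])

Answer: (0,0) (0,-1) (0,-2) (0,-3) (0,-4) (1,-4) (1,-5) (0,-5) (-1,-5) (-1,-6)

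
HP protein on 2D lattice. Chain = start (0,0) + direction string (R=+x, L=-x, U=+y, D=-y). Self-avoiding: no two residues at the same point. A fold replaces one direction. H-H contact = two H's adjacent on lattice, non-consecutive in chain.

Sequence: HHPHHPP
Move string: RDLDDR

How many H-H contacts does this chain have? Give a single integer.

Positions: [(0, 0), (1, 0), (1, -1), (0, -1), (0, -2), (0, -3), (1, -3)]
H-H contact: residue 0 @(0,0) - residue 3 @(0, -1)

Answer: 1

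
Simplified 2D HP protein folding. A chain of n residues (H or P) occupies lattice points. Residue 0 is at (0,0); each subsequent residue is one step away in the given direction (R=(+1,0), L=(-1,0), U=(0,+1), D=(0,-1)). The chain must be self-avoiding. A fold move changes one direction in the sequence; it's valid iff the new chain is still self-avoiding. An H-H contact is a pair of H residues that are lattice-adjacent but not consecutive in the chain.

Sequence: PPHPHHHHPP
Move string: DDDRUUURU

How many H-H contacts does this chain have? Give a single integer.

Answer: 1

Derivation:
Positions: [(0, 0), (0, -1), (0, -2), (0, -3), (1, -3), (1, -2), (1, -1), (1, 0), (2, 0), (2, 1)]
H-H contact: residue 2 @(0,-2) - residue 5 @(1, -2)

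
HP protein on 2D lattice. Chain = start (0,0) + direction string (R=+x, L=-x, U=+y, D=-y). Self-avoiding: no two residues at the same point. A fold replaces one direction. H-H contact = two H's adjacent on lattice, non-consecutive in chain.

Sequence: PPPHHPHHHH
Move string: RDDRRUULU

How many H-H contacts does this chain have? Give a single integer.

Answer: 0

Derivation:
Positions: [(0, 0), (1, 0), (1, -1), (1, -2), (2, -2), (3, -2), (3, -1), (3, 0), (2, 0), (2, 1)]
No H-H contacts found.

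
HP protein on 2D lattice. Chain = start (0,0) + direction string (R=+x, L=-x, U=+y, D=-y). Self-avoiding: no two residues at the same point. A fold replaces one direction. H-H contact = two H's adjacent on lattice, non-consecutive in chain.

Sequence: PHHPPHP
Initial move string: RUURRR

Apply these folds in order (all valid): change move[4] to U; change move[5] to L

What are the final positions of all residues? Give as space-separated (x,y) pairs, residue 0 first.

Initial moves: RUURRR
Fold: move[4]->U => RUURUR (positions: [(0, 0), (1, 0), (1, 1), (1, 2), (2, 2), (2, 3), (3, 3)])
Fold: move[5]->L => RUURUL (positions: [(0, 0), (1, 0), (1, 1), (1, 2), (2, 2), (2, 3), (1, 3)])

Answer: (0,0) (1,0) (1,1) (1,2) (2,2) (2,3) (1,3)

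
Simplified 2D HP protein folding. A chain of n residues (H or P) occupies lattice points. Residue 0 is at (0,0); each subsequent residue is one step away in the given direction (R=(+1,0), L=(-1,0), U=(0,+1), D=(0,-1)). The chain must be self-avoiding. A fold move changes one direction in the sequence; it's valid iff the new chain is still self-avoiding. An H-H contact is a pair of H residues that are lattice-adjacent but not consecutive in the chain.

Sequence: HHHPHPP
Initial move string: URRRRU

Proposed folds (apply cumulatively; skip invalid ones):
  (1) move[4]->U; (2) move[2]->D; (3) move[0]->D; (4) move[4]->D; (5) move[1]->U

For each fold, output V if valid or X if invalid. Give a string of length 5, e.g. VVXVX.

Answer: VVVXX

Derivation:
Initial: URRRRU -> [(0, 0), (0, 1), (1, 1), (2, 1), (3, 1), (4, 1), (4, 2)]
Fold 1: move[4]->U => URRRUU VALID
Fold 2: move[2]->D => URDRUU VALID
Fold 3: move[0]->D => DRDRUU VALID
Fold 4: move[4]->D => DRDRDU INVALID (collision), skipped
Fold 5: move[1]->U => DUDRUU INVALID (collision), skipped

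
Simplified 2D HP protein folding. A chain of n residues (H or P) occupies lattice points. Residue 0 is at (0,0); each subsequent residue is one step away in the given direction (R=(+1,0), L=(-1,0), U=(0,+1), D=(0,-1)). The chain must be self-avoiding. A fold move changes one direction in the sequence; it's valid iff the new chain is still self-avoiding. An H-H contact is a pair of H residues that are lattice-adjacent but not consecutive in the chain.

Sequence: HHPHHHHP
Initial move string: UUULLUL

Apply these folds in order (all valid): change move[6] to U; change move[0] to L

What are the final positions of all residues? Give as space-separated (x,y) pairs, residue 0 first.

Initial moves: UUULLUL
Fold: move[6]->U => UUULLUU (positions: [(0, 0), (0, 1), (0, 2), (0, 3), (-1, 3), (-2, 3), (-2, 4), (-2, 5)])
Fold: move[0]->L => LUULLUU (positions: [(0, 0), (-1, 0), (-1, 1), (-1, 2), (-2, 2), (-3, 2), (-3, 3), (-3, 4)])

Answer: (0,0) (-1,0) (-1,1) (-1,2) (-2,2) (-3,2) (-3,3) (-3,4)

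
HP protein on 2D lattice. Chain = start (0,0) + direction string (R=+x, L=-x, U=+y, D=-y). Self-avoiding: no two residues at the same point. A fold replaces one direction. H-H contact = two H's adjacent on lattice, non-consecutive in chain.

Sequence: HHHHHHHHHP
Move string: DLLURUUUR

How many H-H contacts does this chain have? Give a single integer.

Positions: [(0, 0), (0, -1), (-1, -1), (-2, -1), (-2, 0), (-1, 0), (-1, 1), (-1, 2), (-1, 3), (0, 3)]
H-H contact: residue 0 @(0,0) - residue 5 @(-1, 0)
H-H contact: residue 2 @(-1,-1) - residue 5 @(-1, 0)

Answer: 2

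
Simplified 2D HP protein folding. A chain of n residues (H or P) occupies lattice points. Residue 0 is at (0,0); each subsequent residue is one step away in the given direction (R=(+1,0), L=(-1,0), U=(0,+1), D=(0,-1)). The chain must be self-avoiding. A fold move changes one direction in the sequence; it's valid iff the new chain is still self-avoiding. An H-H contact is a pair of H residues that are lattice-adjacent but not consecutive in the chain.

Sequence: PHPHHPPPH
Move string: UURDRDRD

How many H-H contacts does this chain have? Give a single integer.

Answer: 1

Derivation:
Positions: [(0, 0), (0, 1), (0, 2), (1, 2), (1, 1), (2, 1), (2, 0), (3, 0), (3, -1)]
H-H contact: residue 1 @(0,1) - residue 4 @(1, 1)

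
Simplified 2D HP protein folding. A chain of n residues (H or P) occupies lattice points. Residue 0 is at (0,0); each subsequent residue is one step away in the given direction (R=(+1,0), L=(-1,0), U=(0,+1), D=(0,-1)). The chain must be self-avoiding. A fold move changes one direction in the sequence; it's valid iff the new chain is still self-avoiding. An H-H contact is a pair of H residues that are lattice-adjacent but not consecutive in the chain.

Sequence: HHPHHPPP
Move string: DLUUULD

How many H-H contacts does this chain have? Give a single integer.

Answer: 1

Derivation:
Positions: [(0, 0), (0, -1), (-1, -1), (-1, 0), (-1, 1), (-1, 2), (-2, 2), (-2, 1)]
H-H contact: residue 0 @(0,0) - residue 3 @(-1, 0)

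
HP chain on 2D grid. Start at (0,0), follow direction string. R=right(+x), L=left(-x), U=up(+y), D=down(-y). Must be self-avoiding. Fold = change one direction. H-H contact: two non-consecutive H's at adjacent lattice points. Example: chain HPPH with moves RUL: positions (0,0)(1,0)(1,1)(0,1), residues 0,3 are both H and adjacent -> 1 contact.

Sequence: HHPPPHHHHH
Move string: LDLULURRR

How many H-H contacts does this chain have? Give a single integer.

Positions: [(0, 0), (-1, 0), (-1, -1), (-2, -1), (-2, 0), (-3, 0), (-3, 1), (-2, 1), (-1, 1), (0, 1)]
H-H contact: residue 0 @(0,0) - residue 9 @(0, 1)
H-H contact: residue 1 @(-1,0) - residue 8 @(-1, 1)

Answer: 2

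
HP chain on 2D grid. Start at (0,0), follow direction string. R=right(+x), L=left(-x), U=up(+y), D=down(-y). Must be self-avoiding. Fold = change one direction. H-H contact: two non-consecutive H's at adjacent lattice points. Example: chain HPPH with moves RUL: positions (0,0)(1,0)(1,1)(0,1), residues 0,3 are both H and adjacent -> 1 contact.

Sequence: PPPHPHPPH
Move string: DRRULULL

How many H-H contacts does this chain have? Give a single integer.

Answer: 0

Derivation:
Positions: [(0, 0), (0, -1), (1, -1), (2, -1), (2, 0), (1, 0), (1, 1), (0, 1), (-1, 1)]
No H-H contacts found.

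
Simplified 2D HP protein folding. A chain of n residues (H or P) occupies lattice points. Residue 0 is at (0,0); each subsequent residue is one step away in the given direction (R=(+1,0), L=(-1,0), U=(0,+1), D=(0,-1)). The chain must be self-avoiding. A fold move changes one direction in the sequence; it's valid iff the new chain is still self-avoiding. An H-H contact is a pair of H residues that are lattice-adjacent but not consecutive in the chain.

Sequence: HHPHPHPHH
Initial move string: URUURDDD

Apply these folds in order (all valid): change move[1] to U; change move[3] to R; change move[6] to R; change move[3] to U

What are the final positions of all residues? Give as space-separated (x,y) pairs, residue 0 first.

Initial moves: URUURDDD
Fold: move[1]->U => UUUURDDD (positions: [(0, 0), (0, 1), (0, 2), (0, 3), (0, 4), (1, 4), (1, 3), (1, 2), (1, 1)])
Fold: move[3]->R => UUURRDDD (positions: [(0, 0), (0, 1), (0, 2), (0, 3), (1, 3), (2, 3), (2, 2), (2, 1), (2, 0)])
Fold: move[6]->R => UUURRDRD (positions: [(0, 0), (0, 1), (0, 2), (0, 3), (1, 3), (2, 3), (2, 2), (3, 2), (3, 1)])
Fold: move[3]->U => UUUURDRD (positions: [(0, 0), (0, 1), (0, 2), (0, 3), (0, 4), (1, 4), (1, 3), (2, 3), (2, 2)])

Answer: (0,0) (0,1) (0,2) (0,3) (0,4) (1,4) (1,3) (2,3) (2,2)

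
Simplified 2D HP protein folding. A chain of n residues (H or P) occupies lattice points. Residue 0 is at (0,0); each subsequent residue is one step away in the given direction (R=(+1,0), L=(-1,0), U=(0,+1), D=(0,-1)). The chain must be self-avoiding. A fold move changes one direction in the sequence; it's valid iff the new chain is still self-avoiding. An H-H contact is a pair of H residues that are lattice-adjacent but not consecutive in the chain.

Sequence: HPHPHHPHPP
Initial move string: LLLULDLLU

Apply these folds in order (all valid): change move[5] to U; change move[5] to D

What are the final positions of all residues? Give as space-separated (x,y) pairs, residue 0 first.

Initial moves: LLLULDLLU
Fold: move[5]->U => LLLULULLU (positions: [(0, 0), (-1, 0), (-2, 0), (-3, 0), (-3, 1), (-4, 1), (-4, 2), (-5, 2), (-6, 2), (-6, 3)])
Fold: move[5]->D => LLLULDLLU (positions: [(0, 0), (-1, 0), (-2, 0), (-3, 0), (-3, 1), (-4, 1), (-4, 0), (-5, 0), (-6, 0), (-6, 1)])

Answer: (0,0) (-1,0) (-2,0) (-3,0) (-3,1) (-4,1) (-4,0) (-5,0) (-6,0) (-6,1)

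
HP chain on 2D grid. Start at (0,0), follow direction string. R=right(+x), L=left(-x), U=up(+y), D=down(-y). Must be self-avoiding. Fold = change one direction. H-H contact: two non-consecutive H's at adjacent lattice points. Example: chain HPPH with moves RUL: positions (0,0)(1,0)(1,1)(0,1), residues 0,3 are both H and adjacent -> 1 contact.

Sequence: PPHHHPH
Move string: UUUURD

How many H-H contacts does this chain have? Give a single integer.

Positions: [(0, 0), (0, 1), (0, 2), (0, 3), (0, 4), (1, 4), (1, 3)]
H-H contact: residue 3 @(0,3) - residue 6 @(1, 3)

Answer: 1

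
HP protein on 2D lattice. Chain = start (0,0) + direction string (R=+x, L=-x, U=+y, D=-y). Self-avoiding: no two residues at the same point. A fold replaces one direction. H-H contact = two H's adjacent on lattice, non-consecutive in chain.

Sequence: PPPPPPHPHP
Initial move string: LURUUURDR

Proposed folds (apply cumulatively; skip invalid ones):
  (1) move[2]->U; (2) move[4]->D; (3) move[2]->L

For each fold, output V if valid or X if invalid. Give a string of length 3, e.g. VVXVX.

Initial: LURUUURDR -> [(0, 0), (-1, 0), (-1, 1), (0, 1), (0, 2), (0, 3), (0, 4), (1, 4), (1, 3), (2, 3)]
Fold 1: move[2]->U => LUUUUURDR VALID
Fold 2: move[4]->D => LUUUDURDR INVALID (collision), skipped
Fold 3: move[2]->L => LULUUURDR VALID

Answer: VXV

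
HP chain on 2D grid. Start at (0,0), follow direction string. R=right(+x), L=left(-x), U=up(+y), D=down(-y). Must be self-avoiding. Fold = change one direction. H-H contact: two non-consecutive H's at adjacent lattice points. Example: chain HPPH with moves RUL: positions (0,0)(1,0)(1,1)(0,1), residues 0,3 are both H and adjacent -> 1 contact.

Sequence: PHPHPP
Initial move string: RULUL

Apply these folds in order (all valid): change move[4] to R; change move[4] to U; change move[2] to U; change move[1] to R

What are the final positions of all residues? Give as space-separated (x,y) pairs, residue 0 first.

Initial moves: RULUL
Fold: move[4]->R => RULUR (positions: [(0, 0), (1, 0), (1, 1), (0, 1), (0, 2), (1, 2)])
Fold: move[4]->U => RULUU (positions: [(0, 0), (1, 0), (1, 1), (0, 1), (0, 2), (0, 3)])
Fold: move[2]->U => RUUUU (positions: [(0, 0), (1, 0), (1, 1), (1, 2), (1, 3), (1, 4)])
Fold: move[1]->R => RRUUU (positions: [(0, 0), (1, 0), (2, 0), (2, 1), (2, 2), (2, 3)])

Answer: (0,0) (1,0) (2,0) (2,1) (2,2) (2,3)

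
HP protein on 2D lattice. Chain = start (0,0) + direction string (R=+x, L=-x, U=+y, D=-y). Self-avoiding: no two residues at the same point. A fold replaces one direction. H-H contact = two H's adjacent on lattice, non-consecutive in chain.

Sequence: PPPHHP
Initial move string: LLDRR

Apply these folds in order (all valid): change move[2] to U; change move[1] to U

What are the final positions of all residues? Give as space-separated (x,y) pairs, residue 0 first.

Initial moves: LLDRR
Fold: move[2]->U => LLURR (positions: [(0, 0), (-1, 0), (-2, 0), (-2, 1), (-1, 1), (0, 1)])
Fold: move[1]->U => LUURR (positions: [(0, 0), (-1, 0), (-1, 1), (-1, 2), (0, 2), (1, 2)])

Answer: (0,0) (-1,0) (-1,1) (-1,2) (0,2) (1,2)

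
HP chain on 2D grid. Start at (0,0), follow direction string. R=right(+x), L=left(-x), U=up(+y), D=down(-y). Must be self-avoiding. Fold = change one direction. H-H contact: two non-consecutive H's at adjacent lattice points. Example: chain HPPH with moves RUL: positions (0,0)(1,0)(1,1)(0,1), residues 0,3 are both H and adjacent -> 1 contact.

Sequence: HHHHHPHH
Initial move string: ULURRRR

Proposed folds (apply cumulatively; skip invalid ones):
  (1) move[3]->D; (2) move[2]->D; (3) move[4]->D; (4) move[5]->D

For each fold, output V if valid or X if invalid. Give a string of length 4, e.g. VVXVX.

Initial: ULURRRR -> [(0, 0), (0, 1), (-1, 1), (-1, 2), (0, 2), (1, 2), (2, 2), (3, 2)]
Fold 1: move[3]->D => ULUDRRR INVALID (collision), skipped
Fold 2: move[2]->D => ULDRRRR INVALID (collision), skipped
Fold 3: move[4]->D => ULURDRR INVALID (collision), skipped
Fold 4: move[5]->D => ULURRDR VALID

Answer: XXXV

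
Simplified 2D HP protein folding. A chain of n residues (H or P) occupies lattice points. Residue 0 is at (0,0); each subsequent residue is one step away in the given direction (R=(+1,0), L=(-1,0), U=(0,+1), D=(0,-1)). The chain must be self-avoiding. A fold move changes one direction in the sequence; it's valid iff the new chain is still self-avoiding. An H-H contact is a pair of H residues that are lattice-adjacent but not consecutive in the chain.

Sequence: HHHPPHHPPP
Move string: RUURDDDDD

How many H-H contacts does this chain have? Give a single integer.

Answer: 2

Derivation:
Positions: [(0, 0), (1, 0), (1, 1), (1, 2), (2, 2), (2, 1), (2, 0), (2, -1), (2, -2), (2, -3)]
H-H contact: residue 1 @(1,0) - residue 6 @(2, 0)
H-H contact: residue 2 @(1,1) - residue 5 @(2, 1)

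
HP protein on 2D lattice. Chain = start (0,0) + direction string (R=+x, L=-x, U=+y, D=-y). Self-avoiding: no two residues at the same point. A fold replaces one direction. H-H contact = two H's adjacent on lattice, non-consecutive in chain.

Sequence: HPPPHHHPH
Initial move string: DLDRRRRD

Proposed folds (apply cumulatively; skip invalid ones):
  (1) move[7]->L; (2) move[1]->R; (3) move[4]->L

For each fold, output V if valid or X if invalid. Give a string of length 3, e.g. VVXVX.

Initial: DLDRRRRD -> [(0, 0), (0, -1), (-1, -1), (-1, -2), (0, -2), (1, -2), (2, -2), (3, -2), (3, -3)]
Fold 1: move[7]->L => DLDRRRRL INVALID (collision), skipped
Fold 2: move[1]->R => DRDRRRRD VALID
Fold 3: move[4]->L => DRDRLRRD INVALID (collision), skipped

Answer: XVX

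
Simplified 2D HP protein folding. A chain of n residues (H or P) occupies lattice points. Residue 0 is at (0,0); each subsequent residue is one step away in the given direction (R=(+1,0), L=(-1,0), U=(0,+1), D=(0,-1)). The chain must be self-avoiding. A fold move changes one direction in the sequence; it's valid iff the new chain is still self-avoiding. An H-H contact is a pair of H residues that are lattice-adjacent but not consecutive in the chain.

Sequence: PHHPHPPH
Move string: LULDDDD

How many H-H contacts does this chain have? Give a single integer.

Answer: 1

Derivation:
Positions: [(0, 0), (-1, 0), (-1, 1), (-2, 1), (-2, 0), (-2, -1), (-2, -2), (-2, -3)]
H-H contact: residue 1 @(-1,0) - residue 4 @(-2, 0)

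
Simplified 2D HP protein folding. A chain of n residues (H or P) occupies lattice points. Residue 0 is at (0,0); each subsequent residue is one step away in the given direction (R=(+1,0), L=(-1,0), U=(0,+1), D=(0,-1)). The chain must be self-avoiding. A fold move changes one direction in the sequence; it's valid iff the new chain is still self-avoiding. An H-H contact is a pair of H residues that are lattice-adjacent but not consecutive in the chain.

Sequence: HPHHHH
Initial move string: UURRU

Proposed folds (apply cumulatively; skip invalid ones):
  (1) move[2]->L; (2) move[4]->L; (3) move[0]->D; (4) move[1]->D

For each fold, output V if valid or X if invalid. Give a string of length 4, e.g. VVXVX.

Initial: UURRU -> [(0, 0), (0, 1), (0, 2), (1, 2), (2, 2), (2, 3)]
Fold 1: move[2]->L => UULRU INVALID (collision), skipped
Fold 2: move[4]->L => UURRL INVALID (collision), skipped
Fold 3: move[0]->D => DURRU INVALID (collision), skipped
Fold 4: move[1]->D => UDRRU INVALID (collision), skipped

Answer: XXXX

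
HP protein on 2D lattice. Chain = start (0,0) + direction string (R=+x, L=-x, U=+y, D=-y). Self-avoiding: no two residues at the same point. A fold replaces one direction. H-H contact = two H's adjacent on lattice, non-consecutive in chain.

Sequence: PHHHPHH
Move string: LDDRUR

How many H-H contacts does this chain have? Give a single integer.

Answer: 1

Derivation:
Positions: [(0, 0), (-1, 0), (-1, -1), (-1, -2), (0, -2), (0, -1), (1, -1)]
H-H contact: residue 2 @(-1,-1) - residue 5 @(0, -1)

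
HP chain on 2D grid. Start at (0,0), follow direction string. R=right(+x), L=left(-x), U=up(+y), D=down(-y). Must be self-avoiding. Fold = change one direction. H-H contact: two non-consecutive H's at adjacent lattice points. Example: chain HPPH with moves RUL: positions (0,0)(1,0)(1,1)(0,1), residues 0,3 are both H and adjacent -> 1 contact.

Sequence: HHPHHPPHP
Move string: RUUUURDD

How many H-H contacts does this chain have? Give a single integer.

Positions: [(0, 0), (1, 0), (1, 1), (1, 2), (1, 3), (1, 4), (2, 4), (2, 3), (2, 2)]
H-H contact: residue 4 @(1,3) - residue 7 @(2, 3)

Answer: 1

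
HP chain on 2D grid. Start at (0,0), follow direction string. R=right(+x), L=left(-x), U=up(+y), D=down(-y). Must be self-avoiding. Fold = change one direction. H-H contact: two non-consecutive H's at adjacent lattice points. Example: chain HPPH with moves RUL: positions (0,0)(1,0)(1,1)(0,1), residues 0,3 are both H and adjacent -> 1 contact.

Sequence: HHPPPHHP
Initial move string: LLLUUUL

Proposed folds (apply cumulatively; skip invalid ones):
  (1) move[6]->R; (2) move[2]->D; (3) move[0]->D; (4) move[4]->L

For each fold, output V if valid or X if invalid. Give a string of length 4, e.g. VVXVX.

Answer: VXVV

Derivation:
Initial: LLLUUUL -> [(0, 0), (-1, 0), (-2, 0), (-3, 0), (-3, 1), (-3, 2), (-3, 3), (-4, 3)]
Fold 1: move[6]->R => LLLUUUR VALID
Fold 2: move[2]->D => LLDUUUR INVALID (collision), skipped
Fold 3: move[0]->D => DLLUUUR VALID
Fold 4: move[4]->L => DLLULUR VALID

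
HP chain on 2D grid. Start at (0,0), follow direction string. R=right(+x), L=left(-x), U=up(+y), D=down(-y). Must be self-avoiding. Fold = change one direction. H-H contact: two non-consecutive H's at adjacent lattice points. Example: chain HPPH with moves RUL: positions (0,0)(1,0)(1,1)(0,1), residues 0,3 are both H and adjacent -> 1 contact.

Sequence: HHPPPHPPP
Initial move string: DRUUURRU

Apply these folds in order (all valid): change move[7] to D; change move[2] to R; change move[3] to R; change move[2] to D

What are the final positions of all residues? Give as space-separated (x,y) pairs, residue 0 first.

Answer: (0,0) (0,-1) (1,-1) (1,-2) (2,-2) (2,-1) (3,-1) (4,-1) (4,-2)

Derivation:
Initial moves: DRUUURRU
Fold: move[7]->D => DRUUURRD (positions: [(0, 0), (0, -1), (1, -1), (1, 0), (1, 1), (1, 2), (2, 2), (3, 2), (3, 1)])
Fold: move[2]->R => DRRUURRD (positions: [(0, 0), (0, -1), (1, -1), (2, -1), (2, 0), (2, 1), (3, 1), (4, 1), (4, 0)])
Fold: move[3]->R => DRRRURRD (positions: [(0, 0), (0, -1), (1, -1), (2, -1), (3, -1), (3, 0), (4, 0), (5, 0), (5, -1)])
Fold: move[2]->D => DRDRURRD (positions: [(0, 0), (0, -1), (1, -1), (1, -2), (2, -2), (2, -1), (3, -1), (4, -1), (4, -2)])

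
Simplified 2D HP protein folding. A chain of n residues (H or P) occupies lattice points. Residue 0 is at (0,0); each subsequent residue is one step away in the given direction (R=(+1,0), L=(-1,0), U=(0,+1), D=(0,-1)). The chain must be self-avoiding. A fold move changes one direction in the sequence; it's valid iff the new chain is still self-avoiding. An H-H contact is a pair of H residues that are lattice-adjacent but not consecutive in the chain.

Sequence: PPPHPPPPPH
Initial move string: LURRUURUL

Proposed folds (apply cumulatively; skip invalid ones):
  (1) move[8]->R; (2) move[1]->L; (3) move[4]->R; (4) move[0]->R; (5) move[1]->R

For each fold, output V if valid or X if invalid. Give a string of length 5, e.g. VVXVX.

Initial: LURRUURUL -> [(0, 0), (-1, 0), (-1, 1), (0, 1), (1, 1), (1, 2), (1, 3), (2, 3), (2, 4), (1, 4)]
Fold 1: move[8]->R => LURRUURUR VALID
Fold 2: move[1]->L => LLRRUURUR INVALID (collision), skipped
Fold 3: move[4]->R => LURRRURUR VALID
Fold 4: move[0]->R => RURRRURUR VALID
Fold 5: move[1]->R => RRRRRURUR VALID

Answer: VXVVV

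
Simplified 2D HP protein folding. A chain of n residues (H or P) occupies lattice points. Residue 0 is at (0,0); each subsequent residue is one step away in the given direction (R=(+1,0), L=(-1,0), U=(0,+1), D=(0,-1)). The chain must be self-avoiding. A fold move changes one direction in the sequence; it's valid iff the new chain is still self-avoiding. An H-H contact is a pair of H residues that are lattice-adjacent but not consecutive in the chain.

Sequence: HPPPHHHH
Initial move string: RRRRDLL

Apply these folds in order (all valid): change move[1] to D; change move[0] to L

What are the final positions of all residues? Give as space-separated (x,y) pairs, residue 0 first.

Initial moves: RRRRDLL
Fold: move[1]->D => RDRRDLL (positions: [(0, 0), (1, 0), (1, -1), (2, -1), (3, -1), (3, -2), (2, -2), (1, -2)])
Fold: move[0]->L => LDRRDLL (positions: [(0, 0), (-1, 0), (-1, -1), (0, -1), (1, -1), (1, -2), (0, -2), (-1, -2)])

Answer: (0,0) (-1,0) (-1,-1) (0,-1) (1,-1) (1,-2) (0,-2) (-1,-2)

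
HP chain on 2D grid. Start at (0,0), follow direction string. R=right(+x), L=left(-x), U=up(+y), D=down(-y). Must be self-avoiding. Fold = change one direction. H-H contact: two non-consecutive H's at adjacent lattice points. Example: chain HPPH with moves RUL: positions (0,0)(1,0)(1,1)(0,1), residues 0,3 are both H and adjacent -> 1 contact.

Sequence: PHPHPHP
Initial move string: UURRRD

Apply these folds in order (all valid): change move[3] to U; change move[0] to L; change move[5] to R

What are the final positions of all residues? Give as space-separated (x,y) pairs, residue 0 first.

Initial moves: UURRRD
Fold: move[3]->U => UURURD (positions: [(0, 0), (0, 1), (0, 2), (1, 2), (1, 3), (2, 3), (2, 2)])
Fold: move[0]->L => LURURD (positions: [(0, 0), (-1, 0), (-1, 1), (0, 1), (0, 2), (1, 2), (1, 1)])
Fold: move[5]->R => LURURR (positions: [(0, 0), (-1, 0), (-1, 1), (0, 1), (0, 2), (1, 2), (2, 2)])

Answer: (0,0) (-1,0) (-1,1) (0,1) (0,2) (1,2) (2,2)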